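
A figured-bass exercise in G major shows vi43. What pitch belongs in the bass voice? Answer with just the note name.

vi in G major has root E; the chord is E-G-B-D.
The figure 43 means second inversion — the fifth is in the bass.

B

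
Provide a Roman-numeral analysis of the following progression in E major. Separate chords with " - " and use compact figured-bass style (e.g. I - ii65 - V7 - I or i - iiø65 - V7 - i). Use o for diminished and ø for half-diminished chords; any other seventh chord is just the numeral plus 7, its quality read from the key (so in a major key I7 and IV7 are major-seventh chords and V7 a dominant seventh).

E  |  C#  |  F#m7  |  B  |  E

I - V/ii - ii7 - V - I

E has root E, degree 1 in E major, so I.
C# is the secondary dominant of ii (major triad on C#): V/ii.
F#m7: minor seventh chord on F# = scale degree 2 → ii7.
B: root B is the dominant; major triad there is V.
E: root E is the tonic; major triad there is I.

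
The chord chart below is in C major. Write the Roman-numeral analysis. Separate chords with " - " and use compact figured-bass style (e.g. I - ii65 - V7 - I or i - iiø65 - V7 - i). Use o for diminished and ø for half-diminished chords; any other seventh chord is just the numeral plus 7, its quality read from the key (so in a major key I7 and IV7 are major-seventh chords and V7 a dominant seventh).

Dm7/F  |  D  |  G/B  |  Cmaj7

ii65 - V/V - V6 - I7

Dm7/F: minor seventh chord on D = scale degree 2 → ii65.
D is the secondary dominant of V (major triad on D): V/V.
G/B has root G, degree 5 in C major, so V6.
Cmaj7 has root C, degree 1 in C major, so I7.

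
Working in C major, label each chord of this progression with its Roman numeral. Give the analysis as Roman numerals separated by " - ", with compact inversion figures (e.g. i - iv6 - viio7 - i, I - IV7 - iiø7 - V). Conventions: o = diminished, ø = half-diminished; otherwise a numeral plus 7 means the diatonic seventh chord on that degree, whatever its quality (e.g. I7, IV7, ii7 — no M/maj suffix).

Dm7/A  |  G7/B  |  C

ii43 - V65 - I

Dm7/A: root D is the supertonic; minor seventh chord there is ii43.
G7/B: root G is the dominant; dominant seventh chord there is V65.
C: root C is the tonic; major triad there is I.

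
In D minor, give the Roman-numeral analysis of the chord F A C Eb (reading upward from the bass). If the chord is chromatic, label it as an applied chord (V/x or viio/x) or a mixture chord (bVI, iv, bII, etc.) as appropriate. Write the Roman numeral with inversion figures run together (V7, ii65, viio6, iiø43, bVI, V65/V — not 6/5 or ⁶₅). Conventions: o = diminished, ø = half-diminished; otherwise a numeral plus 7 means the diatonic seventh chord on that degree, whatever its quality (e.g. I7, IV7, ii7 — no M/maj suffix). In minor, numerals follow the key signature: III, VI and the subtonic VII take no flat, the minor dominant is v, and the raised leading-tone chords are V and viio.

V7/VI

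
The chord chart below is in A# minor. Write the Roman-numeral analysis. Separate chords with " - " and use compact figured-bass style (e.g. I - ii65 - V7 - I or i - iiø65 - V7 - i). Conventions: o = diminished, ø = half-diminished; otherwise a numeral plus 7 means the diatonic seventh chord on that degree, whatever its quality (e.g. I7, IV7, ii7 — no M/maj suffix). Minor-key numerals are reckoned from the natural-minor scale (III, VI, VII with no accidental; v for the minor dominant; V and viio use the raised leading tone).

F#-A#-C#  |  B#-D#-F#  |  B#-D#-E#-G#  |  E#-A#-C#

VI - iio - v43 - i64

F#-A#-C#: major triad on F# = scale degree 6 → VI.
B#-D#-F# has root B#, degree 2 in A# minor, so iio.
B#-D#-E#-G#: minor seventh chord on E# = scale degree 5 → v43.
E#-A#-C# has root A#, degree 1 in A# minor, so i64.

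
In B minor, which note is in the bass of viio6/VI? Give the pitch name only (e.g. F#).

A

The applied chord viio6/VI is rooted on F#: F#-A-C.
The figure 6 means first inversion — the third is in the bass.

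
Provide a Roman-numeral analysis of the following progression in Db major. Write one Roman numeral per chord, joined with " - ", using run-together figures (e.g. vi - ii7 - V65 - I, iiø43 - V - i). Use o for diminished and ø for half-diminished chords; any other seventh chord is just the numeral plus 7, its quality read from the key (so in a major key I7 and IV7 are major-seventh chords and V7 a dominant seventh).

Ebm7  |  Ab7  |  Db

ii7 - V7 - I

Ebm7 has root Eb, degree 2 in Db major, so ii7.
Ab7: root Ab is the dominant; dominant seventh chord there is V7.
Db has root Db, degree 1 in Db major, so I.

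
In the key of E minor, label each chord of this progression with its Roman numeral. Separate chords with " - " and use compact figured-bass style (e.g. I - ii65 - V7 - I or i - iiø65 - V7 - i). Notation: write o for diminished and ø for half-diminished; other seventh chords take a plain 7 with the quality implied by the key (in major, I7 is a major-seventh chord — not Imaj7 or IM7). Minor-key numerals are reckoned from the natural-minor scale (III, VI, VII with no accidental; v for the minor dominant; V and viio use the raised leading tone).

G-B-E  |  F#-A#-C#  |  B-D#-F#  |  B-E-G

i6 - V/V - V - i64

G-B-E: minor triad on E = scale degree 1 → i6.
F#-A#-C# is the secondary dominant of V (major triad on F#): V/V.
B-D#-F#: root B is the dominant; major triad there is V.
B-E-G: minor triad on E = scale degree 1 → i64.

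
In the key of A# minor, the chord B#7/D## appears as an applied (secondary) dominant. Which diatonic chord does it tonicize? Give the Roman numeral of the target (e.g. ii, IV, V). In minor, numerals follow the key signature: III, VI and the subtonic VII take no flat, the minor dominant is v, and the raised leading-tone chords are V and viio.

V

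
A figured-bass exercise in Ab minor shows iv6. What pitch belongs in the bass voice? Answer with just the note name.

Fb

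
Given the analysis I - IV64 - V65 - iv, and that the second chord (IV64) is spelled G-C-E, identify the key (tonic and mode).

The anchor chord is a major triad on C, labeled IV64.
Counting down 3 scale steps from C places the tonic on G; a major triad on degree 4 is diatonic only in major.

G major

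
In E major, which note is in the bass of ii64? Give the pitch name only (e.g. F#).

ii in E major has root F#; the chord is F#-A-C#.
The figure 64 means second inversion — the fifth is in the bass.

C#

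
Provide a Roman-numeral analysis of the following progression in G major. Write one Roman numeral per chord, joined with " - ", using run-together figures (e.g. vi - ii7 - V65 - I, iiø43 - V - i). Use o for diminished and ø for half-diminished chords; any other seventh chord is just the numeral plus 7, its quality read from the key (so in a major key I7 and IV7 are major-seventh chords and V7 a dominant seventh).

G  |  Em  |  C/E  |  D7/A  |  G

I - vi - IV6 - V43 - I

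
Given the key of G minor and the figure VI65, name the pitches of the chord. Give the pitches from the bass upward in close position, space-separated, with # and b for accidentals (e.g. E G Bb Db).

The numeral's case and figure indicate a major seventh chord. In G minor its root, the submediant, is Eb.
Stacking thirds from Eb gives Eb-G-Bb-D.
The figured bass 65 indicates first inversion, placing the third (G) in the bass: G-Bb-D-Eb.

G Bb D Eb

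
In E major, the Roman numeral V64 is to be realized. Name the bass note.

V in E major has root B; the chord is B-D#-F#.
The figure 64 means second inversion — the fifth is in the bass.

F#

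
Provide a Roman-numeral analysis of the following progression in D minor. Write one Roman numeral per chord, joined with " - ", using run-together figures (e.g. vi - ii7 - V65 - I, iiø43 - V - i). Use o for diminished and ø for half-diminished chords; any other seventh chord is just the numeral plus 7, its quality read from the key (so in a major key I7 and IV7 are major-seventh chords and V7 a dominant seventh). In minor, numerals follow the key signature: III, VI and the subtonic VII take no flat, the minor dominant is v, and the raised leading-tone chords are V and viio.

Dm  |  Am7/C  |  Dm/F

Dm: minor triad on D = scale degree 1 → i.
Am7/C: minor seventh chord on A = scale degree 5 → v65.
Dm/F has root D, degree 1 in D minor, so i6.

i - v65 - i6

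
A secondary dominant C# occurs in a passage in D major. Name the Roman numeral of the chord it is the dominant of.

iii

The chord is a major triad on C#.
A dominant resolves down a perfect fifth: C# → F#. In D major, F# is scale degree 3, i.e. iii.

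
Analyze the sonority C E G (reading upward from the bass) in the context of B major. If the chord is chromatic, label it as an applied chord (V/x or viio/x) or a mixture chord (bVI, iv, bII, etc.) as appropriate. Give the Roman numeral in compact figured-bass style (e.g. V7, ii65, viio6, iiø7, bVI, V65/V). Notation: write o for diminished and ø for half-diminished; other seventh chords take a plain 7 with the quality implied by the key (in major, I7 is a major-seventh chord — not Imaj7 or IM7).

bII

Stacked in thirds the chord is C-E-G: a major triad on C.
C is the lowered second degree of B major (diatonic 2 would be C#). This is the Neapolitan chord — a major triad on the lowered second degree.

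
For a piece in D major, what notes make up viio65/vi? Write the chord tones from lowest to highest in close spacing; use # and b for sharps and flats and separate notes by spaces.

C# E G A#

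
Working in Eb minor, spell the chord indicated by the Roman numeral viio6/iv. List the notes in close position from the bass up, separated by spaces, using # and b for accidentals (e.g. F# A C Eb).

The slash marks an applied leading-tone chord: viio of iv. In Eb minor, iv is Ab, so the leading tone to it is G, a half step below.
Building a diminished triad on G gives G-Bb-Db.
The figured bass 6 indicates first inversion, placing the third (Bb) in the bass: Bb-Db-G.

Bb Db G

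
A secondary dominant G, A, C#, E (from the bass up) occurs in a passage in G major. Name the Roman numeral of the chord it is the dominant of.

V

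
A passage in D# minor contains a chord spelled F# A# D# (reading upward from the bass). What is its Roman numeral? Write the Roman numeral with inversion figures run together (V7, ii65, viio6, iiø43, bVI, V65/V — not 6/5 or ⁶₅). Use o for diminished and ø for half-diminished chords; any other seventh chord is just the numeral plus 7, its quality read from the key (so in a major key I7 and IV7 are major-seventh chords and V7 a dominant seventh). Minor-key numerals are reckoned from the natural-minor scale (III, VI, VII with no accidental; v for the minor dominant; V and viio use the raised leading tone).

Stacked in thirds the chord is D#-F#-A#: a minor triad on D#.
D# is scale degree 1 in D# minor, and a minor triad on that degree is written i.
With F# in the bass the chord is in first inversion, so the figured bass is 6.

i6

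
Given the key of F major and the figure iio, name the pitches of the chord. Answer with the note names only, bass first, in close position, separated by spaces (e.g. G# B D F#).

G Bb Db

iio is the diminished supertonic triad, borrowed from the parallel minor. In F major that root is G.
So the chord is G-Bb-Db, a diminished triad.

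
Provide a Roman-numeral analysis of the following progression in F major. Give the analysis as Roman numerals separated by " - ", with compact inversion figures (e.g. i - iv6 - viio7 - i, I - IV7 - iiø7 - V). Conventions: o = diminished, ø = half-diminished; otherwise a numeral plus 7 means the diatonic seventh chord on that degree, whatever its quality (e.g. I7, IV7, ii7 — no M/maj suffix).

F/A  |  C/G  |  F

I6 - V64 - I

F/A: root F is the tonic; major triad there is I6.
C/G: root C is the dominant; major triad there is V64.
F has root F, degree 1 in F major, so I.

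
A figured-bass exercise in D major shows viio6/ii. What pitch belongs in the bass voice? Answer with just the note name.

The applied chord viio6/ii is rooted on D#: D#-F#-A.
The figure 6 means first inversion — the third is in the bass.

F#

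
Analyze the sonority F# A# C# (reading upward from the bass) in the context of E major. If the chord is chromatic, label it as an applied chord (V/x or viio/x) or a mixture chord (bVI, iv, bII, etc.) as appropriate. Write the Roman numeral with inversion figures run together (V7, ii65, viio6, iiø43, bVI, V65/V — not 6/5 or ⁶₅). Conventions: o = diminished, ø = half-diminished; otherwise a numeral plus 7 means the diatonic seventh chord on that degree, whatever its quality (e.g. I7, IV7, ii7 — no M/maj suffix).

The pitches F#-A#-C# form a major triad rooted on F#.
F# is not a diatonic chord root with this quality in E major, but it lies a perfect fifth above B (V), so the chord functions as an applied dominant of V.

V/V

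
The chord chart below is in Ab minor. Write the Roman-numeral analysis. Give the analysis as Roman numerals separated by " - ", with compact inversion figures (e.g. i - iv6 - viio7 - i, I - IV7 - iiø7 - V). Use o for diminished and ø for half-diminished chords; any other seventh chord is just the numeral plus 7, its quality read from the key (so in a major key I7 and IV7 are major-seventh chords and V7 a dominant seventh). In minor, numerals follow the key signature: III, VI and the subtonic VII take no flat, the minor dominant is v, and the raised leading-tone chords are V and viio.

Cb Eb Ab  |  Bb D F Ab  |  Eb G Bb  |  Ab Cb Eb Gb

Cb-Eb-Ab: root Ab is the tonic; minor triad there is i6.
Bb-D-F-Ab: a dominant seventh chord on Bb, the applied dominant of V → V7/V.
Eb-G-Bb: major triad on Eb = scale degree 5 → V.
Ab-Cb-Eb-Gb: root Ab is the tonic; minor seventh chord there is i7.

i6 - V7/V - V - i7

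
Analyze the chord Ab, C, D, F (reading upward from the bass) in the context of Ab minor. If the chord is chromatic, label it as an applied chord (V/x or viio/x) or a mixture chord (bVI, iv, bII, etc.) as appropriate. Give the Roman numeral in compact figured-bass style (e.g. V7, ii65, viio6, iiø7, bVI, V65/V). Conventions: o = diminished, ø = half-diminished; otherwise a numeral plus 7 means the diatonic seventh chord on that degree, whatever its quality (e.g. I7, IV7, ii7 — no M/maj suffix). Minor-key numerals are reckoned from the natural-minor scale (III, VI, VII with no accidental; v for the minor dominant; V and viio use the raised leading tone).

viiø43/V

Stacked in thirds the chord is D-F-Ab-C: a half-diminished seventh chord on D.
D sits a half step below Eb (V in Ab minor); a diminished chord there is the applied leading-tone chord of V.
With Ab in the bass the chord is in second inversion, so the figured bass is 43.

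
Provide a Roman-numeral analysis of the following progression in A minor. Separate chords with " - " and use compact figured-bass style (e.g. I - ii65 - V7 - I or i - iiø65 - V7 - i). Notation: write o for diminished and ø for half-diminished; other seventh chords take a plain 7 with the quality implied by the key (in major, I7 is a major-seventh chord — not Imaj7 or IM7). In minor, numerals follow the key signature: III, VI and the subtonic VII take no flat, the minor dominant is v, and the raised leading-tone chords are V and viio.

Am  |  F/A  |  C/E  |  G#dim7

Am: root A is the tonic; minor triad there is i.
F/A: root F is the submediant; major triad there is VI6.
C/E: major triad on C = scale degree 3 → III6.
G#dim7: root G# is the leading tone; fully diminished seventh chord there is viio7.

i - VI6 - III6 - viio7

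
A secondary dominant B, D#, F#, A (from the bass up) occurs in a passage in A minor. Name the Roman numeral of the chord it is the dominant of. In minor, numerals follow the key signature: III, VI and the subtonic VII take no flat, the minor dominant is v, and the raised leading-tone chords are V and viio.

V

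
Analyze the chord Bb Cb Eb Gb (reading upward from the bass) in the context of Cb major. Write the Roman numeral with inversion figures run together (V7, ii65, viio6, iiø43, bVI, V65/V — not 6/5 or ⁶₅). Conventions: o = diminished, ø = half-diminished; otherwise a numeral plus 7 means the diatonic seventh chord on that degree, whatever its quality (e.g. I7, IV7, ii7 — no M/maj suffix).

I42

Stacked in thirds the chord is Cb-Eb-Gb-Bb: a major seventh chord on Cb.
Cb is scale degree 1 in Cb major, and a major seventh chord on that degree is written I7.
With Bb in the bass the chord is in third inversion, so the figured bass is 42.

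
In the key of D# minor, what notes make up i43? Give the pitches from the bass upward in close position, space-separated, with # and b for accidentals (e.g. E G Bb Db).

The numeral's case and figure indicate a minor seventh chord. In D# minor its root, the tonic, is D#.
Stacking thirds from D# gives D#-F#-A#-C#.
The figured bass 43 indicates second inversion, placing the fifth (A#) in the bass: A#-C#-D#-F#.

A# C# D# F#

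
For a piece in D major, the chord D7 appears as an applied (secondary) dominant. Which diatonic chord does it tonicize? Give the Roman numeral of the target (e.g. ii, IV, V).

The chord is a dominant seventh chord on D.
A dominant resolves down a perfect fifth: D → G. In D major, G is scale degree 4, i.e. IV.

IV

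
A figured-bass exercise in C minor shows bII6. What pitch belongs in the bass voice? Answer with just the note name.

bII in C minor has root Db; the chord is Db-F-Ab.
The figure 6 means first inversion — the third is in the bass.

F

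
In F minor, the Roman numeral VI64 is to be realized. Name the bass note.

Ab

VI in F minor has root Db; the chord is Db-F-Ab.
The figure 64 means second inversion — the fifth is in the bass.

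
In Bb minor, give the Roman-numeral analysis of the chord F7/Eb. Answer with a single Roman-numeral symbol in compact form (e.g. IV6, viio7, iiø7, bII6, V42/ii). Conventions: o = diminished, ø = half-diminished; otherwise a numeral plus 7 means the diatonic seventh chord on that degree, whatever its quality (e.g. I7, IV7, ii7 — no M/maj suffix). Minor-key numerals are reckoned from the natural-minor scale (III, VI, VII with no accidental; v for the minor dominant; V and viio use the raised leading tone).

V42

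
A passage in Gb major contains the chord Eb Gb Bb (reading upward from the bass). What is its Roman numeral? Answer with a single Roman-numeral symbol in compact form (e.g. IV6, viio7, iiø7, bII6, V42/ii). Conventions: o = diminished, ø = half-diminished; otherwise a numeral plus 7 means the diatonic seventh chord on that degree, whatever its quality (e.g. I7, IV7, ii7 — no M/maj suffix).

The pitches Eb-Gb-Bb form a minor triad rooted on Eb.
Eb is scale degree 6 in Gb major, and a minor triad on that degree is written vi.

vi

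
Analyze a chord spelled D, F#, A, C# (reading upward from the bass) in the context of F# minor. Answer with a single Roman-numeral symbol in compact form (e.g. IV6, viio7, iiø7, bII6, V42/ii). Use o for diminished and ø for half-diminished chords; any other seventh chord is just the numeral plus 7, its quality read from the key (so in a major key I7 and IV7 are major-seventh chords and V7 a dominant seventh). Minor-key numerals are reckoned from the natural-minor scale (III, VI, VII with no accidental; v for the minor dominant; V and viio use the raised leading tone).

VI7

Stacked in thirds the chord is D-F#-A-C#: a major seventh chord on D.
D is scale degree 6 in F# minor, and a major seventh chord on that degree is written VI7.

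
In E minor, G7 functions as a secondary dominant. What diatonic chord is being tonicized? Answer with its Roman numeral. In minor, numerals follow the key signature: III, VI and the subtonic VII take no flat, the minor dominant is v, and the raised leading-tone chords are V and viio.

The chord is a dominant seventh chord on G.
A dominant resolves down a perfect fifth: G → C. In E minor, C is scale degree 6, i.e. VI.

VI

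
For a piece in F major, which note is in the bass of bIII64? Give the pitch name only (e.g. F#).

Eb

bIII in F major has root Ab; the chord is Ab-C-Eb.
The figure 64 means second inversion — the fifth is in the bass.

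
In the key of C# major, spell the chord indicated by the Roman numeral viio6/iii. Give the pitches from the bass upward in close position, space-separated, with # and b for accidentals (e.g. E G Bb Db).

F## A# D##

viio6/iii is a secondary leading-tone chord. The target iii is E# in C# major; the applied chord is rooted a semitone below, on D##.
Building a diminished triad on D## gives D##-F##-A#.
The figured bass 6 indicates first inversion, placing the third (F##) in the bass: F##-A#-D##.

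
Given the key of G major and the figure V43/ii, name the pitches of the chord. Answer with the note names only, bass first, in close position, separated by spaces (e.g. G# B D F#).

B D E G#

V43/ii is a secondary dominant — the dominant seventh of ii. ii in G major is A, so the applied chord's root is E, a perfect fifth above.
Building a dominant seventh chord on E gives E-G#-B-D.
With the 43 figure the chord is in second inversion; from the bass B upward in close position it reads B-D-E-G#.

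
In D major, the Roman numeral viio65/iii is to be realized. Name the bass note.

G#

The applied chord viio65/iii is rooted on E#: E#-G#-B-D.
The figure 65 means first inversion — the third is in the bass.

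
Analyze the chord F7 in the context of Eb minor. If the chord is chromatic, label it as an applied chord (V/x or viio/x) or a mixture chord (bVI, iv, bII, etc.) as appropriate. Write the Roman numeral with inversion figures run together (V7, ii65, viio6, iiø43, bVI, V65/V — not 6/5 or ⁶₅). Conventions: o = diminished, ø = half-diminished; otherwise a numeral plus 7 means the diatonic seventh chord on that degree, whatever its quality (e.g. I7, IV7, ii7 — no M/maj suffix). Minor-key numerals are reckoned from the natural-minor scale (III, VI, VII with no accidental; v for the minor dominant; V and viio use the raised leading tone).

Stacked in thirds the chord is F-A-C-Eb: a dominant seventh chord on F.
F is not a diatonic chord root with this quality in Eb minor, but it lies a perfect fifth above Bb (V), so the chord functions as an applied dominant of V.

V7/V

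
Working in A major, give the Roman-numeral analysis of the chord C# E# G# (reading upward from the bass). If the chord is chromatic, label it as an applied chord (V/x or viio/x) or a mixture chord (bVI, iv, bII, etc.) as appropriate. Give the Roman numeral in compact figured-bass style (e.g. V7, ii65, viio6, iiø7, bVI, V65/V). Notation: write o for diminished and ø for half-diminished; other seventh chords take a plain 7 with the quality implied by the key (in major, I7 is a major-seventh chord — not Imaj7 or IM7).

V/vi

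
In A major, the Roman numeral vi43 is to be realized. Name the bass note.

vi in A major has root F#; the chord is F#-A-C#-E.
The figure 43 means second inversion — the fifth is in the bass.

C#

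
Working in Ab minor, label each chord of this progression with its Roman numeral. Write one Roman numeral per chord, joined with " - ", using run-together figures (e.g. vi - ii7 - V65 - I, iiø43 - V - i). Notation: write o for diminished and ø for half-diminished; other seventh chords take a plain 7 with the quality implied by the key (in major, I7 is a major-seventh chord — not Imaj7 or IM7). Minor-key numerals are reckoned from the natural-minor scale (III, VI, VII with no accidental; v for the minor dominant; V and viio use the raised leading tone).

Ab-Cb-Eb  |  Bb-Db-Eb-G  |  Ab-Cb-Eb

Ab-Cb-Eb: minor triad on Ab = scale degree 1 → i.
Bb-Db-Eb-G: dominant seventh chord on Eb = scale degree 5 → V43.
Ab-Cb-Eb has root Ab, degree 1 in Ab minor, so i.

i - V43 - i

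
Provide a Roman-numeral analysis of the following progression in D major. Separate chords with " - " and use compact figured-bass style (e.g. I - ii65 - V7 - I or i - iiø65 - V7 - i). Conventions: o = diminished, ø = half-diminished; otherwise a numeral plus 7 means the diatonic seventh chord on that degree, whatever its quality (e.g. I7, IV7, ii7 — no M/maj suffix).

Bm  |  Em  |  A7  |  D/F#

Bm: minor triad on B = scale degree 6 → vi.
Em: root E is the supertonic; minor triad there is ii.
A7: dominant seventh chord on A = scale degree 5 → V7.
D/F# has root D, degree 1 in D major, so I6.

vi - ii - V7 - I6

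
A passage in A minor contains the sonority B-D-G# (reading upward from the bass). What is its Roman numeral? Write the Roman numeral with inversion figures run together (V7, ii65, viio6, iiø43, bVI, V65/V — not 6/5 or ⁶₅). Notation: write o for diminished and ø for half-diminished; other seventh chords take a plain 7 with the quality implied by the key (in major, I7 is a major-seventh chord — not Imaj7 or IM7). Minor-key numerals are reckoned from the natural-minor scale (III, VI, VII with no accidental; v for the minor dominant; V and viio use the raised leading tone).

viio6

Stacked in thirds the chord is G#-B-D: a diminished triad on G#.
In A minor, G# is the leading tone; the diatonic diminished triad there is viio.
With B in the bass the chord is in first inversion, so the figured bass is 6.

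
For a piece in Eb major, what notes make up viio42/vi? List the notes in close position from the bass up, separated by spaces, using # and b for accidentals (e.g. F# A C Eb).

viio42/vi is a secondary leading-tone chord. The target vi is C in Eb major; the applied chord is rooted a semitone below, on B.
Building a fully diminished seventh chord on B gives B-D-F-Ab.
With the 42 figure the chord is in third inversion; from the bass Ab upward in close position it reads Ab-B-D-F.

Ab B D F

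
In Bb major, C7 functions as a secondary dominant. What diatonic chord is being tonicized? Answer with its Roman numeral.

The chord is a dominant seventh chord on C.
A dominant resolves down a perfect fifth: C → F. In Bb major, F is scale degree 5, i.e. V.

V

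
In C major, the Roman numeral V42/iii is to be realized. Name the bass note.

A

The applied chord V42/iii is rooted on B: B-D#-F#-A.
The figure 42 means third inversion — the seventh is in the bass.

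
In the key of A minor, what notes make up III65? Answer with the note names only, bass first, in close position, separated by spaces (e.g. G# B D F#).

In A minor, the mediant is C, and the diatonic chord built there is a major seventh chord.
Stacking thirds from C gives C-E-G-B.
With the 65 figure the chord is in first inversion; from the bass E upward in close position it reads E-G-B-C.

E G B C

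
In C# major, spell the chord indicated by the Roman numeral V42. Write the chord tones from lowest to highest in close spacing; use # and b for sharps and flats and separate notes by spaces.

In C# major, scale degree 5 is G#, and the diatonic chord built there is a dominant seventh chord.
That chord is spelled G#-B#-D#-F#.
The figured bass 42 indicates third inversion, placing the seventh (F#) in the bass: F#-G#-B#-D#.

F# G# B# D#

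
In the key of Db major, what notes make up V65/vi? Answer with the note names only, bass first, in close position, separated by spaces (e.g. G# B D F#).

A C Eb F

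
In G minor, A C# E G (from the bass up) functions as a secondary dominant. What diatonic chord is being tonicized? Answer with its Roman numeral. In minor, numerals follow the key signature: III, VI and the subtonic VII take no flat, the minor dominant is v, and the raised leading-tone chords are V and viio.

V

The chord is a dominant seventh chord on A.
A dominant resolves down a perfect fifth: A → D. In G minor, D is scale degree 5, i.e. V.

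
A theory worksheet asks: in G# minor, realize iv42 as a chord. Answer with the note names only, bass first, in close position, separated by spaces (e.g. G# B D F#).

B C# E G#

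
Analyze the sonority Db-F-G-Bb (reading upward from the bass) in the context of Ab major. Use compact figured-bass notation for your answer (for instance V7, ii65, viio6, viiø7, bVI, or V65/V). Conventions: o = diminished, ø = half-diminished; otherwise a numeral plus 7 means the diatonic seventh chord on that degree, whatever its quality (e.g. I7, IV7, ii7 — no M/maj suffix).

viiø43

Stacked in thirds the chord is G-Bb-Db-F: a half-diminished seventh chord on G.
G is scale degree 7 in Ab major, and a half-diminished seventh chord on that degree is written viiø7.
With Db in the bass the chord is in second inversion, so the figured bass is 43.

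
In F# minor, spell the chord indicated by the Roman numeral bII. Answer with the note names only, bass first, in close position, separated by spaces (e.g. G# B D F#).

bII is the Neapolitan chord — a major triad on the lowered second degree. In F# minor that root is G.
So the chord is G-B-D, a major triad.

G B D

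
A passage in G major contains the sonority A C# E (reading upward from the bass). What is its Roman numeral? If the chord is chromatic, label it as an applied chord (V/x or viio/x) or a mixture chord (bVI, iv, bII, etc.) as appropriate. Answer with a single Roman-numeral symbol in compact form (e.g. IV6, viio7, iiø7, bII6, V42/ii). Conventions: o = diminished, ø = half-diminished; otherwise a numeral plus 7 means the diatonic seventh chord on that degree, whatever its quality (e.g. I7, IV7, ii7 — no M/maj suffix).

V/V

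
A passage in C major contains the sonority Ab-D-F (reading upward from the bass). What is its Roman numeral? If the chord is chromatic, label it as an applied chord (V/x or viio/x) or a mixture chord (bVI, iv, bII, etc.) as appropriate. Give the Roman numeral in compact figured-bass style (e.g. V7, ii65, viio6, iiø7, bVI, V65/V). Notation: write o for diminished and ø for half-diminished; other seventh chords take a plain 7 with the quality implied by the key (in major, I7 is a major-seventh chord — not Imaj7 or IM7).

iio64

The pitches D-F-Ab form a diminished triad rooted on D.
D is the second degree of C major. This is the diminished supertonic triad, borrowed from the parallel minor.
With Ab in the bass the chord is in second inversion, so the figured bass is 64.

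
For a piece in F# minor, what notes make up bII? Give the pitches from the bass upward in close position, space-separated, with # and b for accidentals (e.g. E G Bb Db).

Scale degree 2 in F# minor is G#; lowering it a half step gives G. bII is the Neapolitan chord — a major triad on the lowered second degree.
So the chord is G-B-D, a major triad.

G B D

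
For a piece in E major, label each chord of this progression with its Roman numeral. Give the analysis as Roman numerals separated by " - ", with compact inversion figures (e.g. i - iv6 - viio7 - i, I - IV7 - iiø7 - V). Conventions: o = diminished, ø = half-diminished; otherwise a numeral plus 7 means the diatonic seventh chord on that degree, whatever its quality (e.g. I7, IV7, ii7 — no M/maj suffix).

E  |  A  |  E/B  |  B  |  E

E: root E is the tonic; major triad there is I.
A has root A, degree 4 in E major, so IV.
E/B: root E is the tonic; major triad there is I64.
B: root B is the dominant; major triad there is V.
E: major triad on E = scale degree 1 → I.

I - IV - I64 - V - I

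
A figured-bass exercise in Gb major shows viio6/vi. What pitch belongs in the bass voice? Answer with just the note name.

F

The applied chord viio6/vi is rooted on D: D-F-Ab.
The figure 6 means first inversion — the third is in the bass.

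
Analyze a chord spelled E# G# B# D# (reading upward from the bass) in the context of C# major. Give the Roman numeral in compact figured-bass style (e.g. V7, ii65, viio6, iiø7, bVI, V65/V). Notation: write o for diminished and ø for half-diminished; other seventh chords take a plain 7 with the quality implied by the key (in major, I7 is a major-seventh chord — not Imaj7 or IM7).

iii7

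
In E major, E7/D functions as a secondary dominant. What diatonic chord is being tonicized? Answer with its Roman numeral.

IV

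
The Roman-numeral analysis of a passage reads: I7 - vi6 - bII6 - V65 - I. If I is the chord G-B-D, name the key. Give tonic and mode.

G major

The chord G is a major triad rooted on G; its label is I.
If G is scale degree 1 and the mode makes that degree carry a major triad, the tonic is G and the mode is major.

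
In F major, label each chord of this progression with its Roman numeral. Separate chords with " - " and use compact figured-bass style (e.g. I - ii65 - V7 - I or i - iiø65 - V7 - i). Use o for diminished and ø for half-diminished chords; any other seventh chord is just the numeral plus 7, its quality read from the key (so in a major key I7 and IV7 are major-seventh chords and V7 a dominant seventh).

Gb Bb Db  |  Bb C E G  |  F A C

bII - V42 - I

Gb-Bb-Db: major triad on Gb — chromatic; Gb is the lowered second degree, so this is the Neapolitan chord, bII.
Bb-C-E-G: root C is the dominant; dominant seventh chord there is V42.
F-A-C: major triad on F = scale degree 1 → I.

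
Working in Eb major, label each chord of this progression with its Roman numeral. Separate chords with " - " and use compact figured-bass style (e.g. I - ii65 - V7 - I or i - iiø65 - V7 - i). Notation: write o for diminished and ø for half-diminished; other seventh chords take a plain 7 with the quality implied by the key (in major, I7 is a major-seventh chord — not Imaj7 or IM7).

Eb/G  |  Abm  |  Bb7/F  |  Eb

I6 - iv - V43 - I

Eb/G: root Eb is the tonic; major triad there is I6.
Abm: Ab with this quality isn't in the key; it's iv, borrowed from the parallel minor.
Bb7/F: dominant seventh chord on Bb = scale degree 5 → V43.
Eb has root Eb, degree 1 in Eb major, so I.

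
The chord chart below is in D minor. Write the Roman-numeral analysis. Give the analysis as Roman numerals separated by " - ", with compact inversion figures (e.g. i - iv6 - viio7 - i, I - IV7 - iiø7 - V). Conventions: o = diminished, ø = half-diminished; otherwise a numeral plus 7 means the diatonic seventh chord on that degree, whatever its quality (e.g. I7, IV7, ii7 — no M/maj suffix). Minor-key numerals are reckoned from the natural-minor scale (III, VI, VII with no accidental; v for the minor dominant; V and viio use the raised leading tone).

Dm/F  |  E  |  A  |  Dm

Dm/F: minor triad on D = scale degree 1 → i6.
E: chromatic; E is V of V, so V/V.
A: root A is the dominant; major triad there is V.
Dm has root D, degree 1 in D minor, so i.

i6 - V/V - V - i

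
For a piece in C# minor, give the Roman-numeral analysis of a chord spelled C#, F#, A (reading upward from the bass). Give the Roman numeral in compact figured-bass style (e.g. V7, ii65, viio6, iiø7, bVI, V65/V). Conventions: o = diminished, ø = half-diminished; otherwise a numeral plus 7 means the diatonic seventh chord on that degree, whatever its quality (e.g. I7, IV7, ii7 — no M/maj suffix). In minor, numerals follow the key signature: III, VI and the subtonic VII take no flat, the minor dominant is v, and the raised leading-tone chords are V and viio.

iv64

The pitches F#-A-C# form a minor triad rooted on F#.
F# is scale degree 4 in C# minor, and a minor triad on that degree is written iv.
With C# in the bass the chord is in second inversion, so the figured bass is 64.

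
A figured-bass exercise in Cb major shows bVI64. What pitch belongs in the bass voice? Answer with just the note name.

Ebb

bVI in Cb major has root Abb; the chord is Abb-Cb-Ebb.
The figure 64 means second inversion — the fifth is in the bass.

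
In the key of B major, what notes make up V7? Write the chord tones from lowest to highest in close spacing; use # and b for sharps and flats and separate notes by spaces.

The numeral's case and figure indicate a dominant seventh chord. In B major its root, the fifth degree, is F#.
That chord is spelled F#-A#-C#-E.

F# A# C# E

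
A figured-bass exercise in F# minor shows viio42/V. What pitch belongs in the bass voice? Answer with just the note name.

A

The applied chord viio42/V is rooted on B#: B#-D#-F#-A.
The figure 42 means third inversion — the seventh is in the bass.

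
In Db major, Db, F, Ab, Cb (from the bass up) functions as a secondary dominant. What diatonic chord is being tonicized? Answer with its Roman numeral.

The chord is a dominant seventh chord on Db.
A dominant resolves down a perfect fifth: Db → Gb. In Db major, Gb is scale degree 4, i.e. IV.

IV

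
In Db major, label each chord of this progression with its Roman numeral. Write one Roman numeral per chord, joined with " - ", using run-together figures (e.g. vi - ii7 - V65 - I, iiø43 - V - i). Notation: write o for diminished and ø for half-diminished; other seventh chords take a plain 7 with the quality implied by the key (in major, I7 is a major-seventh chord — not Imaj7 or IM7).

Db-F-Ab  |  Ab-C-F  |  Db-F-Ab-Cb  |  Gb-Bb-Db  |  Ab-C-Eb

I - iii6 - V7/IV - IV - V

Db-F-Ab: root Db is the tonic; major triad there is I.
Ab-C-F: root F is the mediant; minor triad there is iii6.
Db-F-Ab-Cb is the secondary dominant of IV (dominant seventh chord on Db): V7/IV.
Gb-Bb-Db has root Gb, degree 4 in Db major, so IV.
Ab-C-Eb: major triad on Ab = scale degree 5 → V.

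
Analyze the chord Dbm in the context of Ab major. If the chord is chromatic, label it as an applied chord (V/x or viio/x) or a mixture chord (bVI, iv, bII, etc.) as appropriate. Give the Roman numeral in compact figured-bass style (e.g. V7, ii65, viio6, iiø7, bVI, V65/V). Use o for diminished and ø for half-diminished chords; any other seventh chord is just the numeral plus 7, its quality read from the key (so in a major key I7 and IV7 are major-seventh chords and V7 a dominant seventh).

The pitches Db-Fb-Ab form a minor triad rooted on Db.
Db is the fourth degree of Ab major. This is the minor subdominant, borrowed from the parallel minor.

iv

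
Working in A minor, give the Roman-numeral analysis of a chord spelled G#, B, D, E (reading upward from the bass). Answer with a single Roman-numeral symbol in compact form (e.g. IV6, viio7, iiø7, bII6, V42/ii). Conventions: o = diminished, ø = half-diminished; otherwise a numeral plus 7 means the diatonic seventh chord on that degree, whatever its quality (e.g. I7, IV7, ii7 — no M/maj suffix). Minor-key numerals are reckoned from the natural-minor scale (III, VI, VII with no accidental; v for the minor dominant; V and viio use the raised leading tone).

Stacked in thirds the chord is E-G#-B-D: a dominant seventh chord on E.
In A minor, E is the dominant; the diatonic dominant seventh chord there is V7.
With G# in the bass the chord is in first inversion, so the figured bass is 65.

V65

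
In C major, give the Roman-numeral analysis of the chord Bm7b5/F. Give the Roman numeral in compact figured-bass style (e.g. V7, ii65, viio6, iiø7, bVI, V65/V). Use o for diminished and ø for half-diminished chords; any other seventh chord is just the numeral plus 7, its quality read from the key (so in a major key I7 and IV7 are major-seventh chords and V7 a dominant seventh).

Stacked in thirds the chord is B-D-F-A: a half-diminished seventh chord on B.
In C major, B is the leading tone; the diatonic half-diminished seventh chord there is viiø7.
With F in the bass the chord is in second inversion, so the figured bass is 43.

viiø43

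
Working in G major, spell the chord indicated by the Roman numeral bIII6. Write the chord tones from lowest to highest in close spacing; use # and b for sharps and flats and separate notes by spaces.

bIII6 is a major triad on the lowered third degree, borrowed from the parallel minor. In G major that root is Bb.
So the chord is Bb-D-F, a major triad.
With the 6 figure the chord is in first inversion; from the bass D upward in close position it reads D-F-Bb.

D F Bb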